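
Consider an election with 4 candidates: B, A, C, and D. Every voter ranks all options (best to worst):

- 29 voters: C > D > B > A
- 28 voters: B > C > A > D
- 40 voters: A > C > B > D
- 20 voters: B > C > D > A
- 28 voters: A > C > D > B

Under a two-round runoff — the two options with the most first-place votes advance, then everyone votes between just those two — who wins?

B

Round 1 first-place votes: B 48, A 68, C 29, D 0.
A and B advance.
Runoff: A is preferred to B by 68 voters; B by 77.
B wins the runoff.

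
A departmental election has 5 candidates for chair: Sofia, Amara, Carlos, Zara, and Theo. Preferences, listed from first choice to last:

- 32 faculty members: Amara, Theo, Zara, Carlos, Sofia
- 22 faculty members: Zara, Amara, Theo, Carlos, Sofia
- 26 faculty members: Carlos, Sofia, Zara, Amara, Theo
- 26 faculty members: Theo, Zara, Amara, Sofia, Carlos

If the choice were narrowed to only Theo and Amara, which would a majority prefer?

Amara

Voters preferring Theo to Amara: 26; preferring Amara to Theo: 80.
Amara wins the head-to-head.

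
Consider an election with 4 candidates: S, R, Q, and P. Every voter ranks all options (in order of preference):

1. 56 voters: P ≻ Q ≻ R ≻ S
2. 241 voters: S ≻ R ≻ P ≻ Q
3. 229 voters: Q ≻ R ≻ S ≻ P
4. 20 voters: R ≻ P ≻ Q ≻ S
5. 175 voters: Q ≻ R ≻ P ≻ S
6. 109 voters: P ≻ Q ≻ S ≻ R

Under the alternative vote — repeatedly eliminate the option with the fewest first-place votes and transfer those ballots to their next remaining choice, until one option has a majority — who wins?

Q

Round 1: S 241, R 20, Q 404, P 165. Eliminate R.
Round 2: S 241, Q 404, P 185. Eliminate P.
Round 3: S 241, Q 589. Q has a majority.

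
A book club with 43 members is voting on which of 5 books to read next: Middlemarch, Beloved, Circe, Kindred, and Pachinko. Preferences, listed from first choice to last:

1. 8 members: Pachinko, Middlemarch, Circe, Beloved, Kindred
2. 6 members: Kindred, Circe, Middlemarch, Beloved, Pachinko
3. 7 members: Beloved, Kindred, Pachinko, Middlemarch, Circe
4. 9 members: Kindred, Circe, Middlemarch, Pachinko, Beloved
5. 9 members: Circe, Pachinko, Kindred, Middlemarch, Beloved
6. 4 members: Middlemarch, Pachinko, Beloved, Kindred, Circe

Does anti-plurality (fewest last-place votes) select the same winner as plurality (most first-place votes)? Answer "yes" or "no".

Anti-plurality — last-place votes: Middlemarch 0, Beloved 18, Circe 11, Kindred 8, Pachinko 6. Winner: Middlemarch.
Plurality — first-place votes: Middlemarch 4, Beloved 7, Circe 9, Kindred 15, Pachinko 8. Winner: Kindred.
The two methods disagree.

no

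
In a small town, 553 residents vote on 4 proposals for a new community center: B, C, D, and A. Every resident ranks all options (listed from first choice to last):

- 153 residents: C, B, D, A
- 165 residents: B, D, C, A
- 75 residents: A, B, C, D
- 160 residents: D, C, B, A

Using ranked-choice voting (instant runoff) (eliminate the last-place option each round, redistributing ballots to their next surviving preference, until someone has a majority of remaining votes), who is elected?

Round 1: B 165, C 153, D 160, A 75. Eliminate A.
Round 2: B 240, C 153, D 160. Eliminate C.
Round 3: B 393, D 160. B has a majority.

B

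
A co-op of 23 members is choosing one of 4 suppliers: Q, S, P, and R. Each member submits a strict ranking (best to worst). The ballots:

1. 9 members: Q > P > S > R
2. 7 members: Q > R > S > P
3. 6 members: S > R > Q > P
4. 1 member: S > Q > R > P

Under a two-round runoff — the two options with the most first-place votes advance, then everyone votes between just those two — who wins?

Round 1 first-place votes: Q 16, S 7, P 0, R 0.
Q and S advance.
Runoff: Q is preferred to S by 16 voters; S by 7.
Q wins the runoff.

Q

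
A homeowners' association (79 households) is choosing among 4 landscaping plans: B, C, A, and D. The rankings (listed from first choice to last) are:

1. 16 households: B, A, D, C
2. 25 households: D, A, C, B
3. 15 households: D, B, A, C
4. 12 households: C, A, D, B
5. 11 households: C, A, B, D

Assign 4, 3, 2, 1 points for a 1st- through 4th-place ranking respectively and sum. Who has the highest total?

D

B: 16·4 + 25·1 + 15·3 + 12·1 + 11·2 = 168
C: 16·1 + 25·2 + 15·1 + 12·4 + 11·4 = 173
A: 16·3 + 25·3 + 15·2 + 12·3 + 11·3 = 222
D: 16·2 + 25·4 + 15·4 + 12·2 + 11·1 = 227
D has the highest Borda score (227).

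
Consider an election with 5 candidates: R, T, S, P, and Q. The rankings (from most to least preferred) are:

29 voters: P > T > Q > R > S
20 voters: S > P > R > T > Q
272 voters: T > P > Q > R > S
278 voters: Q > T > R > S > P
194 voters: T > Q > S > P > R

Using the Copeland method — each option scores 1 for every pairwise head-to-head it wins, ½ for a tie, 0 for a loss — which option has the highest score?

T

R: beats S; loses to T, P, and Q → score 1.
T: beats R, S, P, and Q → score 4.
S: beats P; loses to R, T, and Q → score 1.
P: beats R; loses to T, S, and Q → score 1.
Q: beats R, S, and P; loses to T → score 3.
T has the best pairwise record.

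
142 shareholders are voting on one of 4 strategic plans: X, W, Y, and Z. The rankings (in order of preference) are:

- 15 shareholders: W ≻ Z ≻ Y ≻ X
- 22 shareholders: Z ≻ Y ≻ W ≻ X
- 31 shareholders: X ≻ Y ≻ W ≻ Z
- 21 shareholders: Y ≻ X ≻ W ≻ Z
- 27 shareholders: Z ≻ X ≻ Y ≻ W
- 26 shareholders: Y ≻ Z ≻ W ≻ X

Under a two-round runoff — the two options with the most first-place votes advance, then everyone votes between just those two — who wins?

Round 1 first-place votes: X 31, W 15, Y 47, Z 49.
Z and Y advance.
Runoff: Z is preferred to Y by 64 voters; Y by 78.
Y wins the runoff.

Y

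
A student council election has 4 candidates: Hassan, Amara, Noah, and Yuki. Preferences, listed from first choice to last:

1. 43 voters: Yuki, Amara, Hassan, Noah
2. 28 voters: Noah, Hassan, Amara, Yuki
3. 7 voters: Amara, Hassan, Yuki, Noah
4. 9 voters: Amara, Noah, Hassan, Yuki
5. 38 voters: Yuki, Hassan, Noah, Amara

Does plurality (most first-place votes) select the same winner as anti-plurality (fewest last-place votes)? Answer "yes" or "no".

no

Plurality — first-place votes: Hassan 0, Amara 16, Noah 28, Yuki 81. Winner: Yuki.
Anti-plurality — last-place votes: Hassan 0, Amara 38, Noah 50, Yuki 37. Winner: Hassan.
The two methods disagree.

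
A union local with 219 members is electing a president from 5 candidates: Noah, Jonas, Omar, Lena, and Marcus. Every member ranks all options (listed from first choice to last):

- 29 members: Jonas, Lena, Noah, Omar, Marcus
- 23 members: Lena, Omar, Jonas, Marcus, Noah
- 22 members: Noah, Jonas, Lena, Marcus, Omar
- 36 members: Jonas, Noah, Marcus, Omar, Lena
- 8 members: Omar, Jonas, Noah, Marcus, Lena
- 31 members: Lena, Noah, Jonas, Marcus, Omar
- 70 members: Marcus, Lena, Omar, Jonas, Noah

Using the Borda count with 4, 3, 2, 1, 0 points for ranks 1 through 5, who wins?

Noah: 29·2 + 23·0 + 22·4 + 36·3 + 8·2 + 31·3 + 70·0 = 363
Jonas: 29·4 + 23·2 + 22·3 + 36·4 + 8·3 + 31·2 + 70·1 = 528
Omar: 29·1 + 23·3 + 22·0 + 36·1 + 8·4 + 31·0 + 70·2 = 306
Lena: 29·3 + 23·4 + 22·2 + 36·0 + 8·0 + 31·4 + 70·3 = 557
Marcus: 29·0 + 23·1 + 22·1 + 36·2 + 8·1 + 31·1 + 70·4 = 436
Lena has the highest Borda score (557).

Lena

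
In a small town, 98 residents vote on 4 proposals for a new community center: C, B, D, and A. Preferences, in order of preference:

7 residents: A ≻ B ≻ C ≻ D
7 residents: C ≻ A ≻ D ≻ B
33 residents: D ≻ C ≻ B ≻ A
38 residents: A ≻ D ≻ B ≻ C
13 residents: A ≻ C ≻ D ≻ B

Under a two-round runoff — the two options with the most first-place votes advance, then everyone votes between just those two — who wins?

Round 1 first-place votes: C 7, B 0, D 33, A 58.
A and D advance.
Runoff: A is preferred to D by 65 voters; D by 33.
A wins the runoff.

A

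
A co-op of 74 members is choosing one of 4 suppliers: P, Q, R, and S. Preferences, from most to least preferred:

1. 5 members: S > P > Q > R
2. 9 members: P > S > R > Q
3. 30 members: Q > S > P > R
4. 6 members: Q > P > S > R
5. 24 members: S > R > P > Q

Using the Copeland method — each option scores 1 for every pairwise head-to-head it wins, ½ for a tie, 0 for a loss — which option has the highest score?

S

P: beats Q and R; loses to S → score 2.
Q: beats R; loses to P and S → score 1.
R: loses to P, Q, and S → score 0.
S: beats P, Q, and R → score 3.
S has the best pairwise record.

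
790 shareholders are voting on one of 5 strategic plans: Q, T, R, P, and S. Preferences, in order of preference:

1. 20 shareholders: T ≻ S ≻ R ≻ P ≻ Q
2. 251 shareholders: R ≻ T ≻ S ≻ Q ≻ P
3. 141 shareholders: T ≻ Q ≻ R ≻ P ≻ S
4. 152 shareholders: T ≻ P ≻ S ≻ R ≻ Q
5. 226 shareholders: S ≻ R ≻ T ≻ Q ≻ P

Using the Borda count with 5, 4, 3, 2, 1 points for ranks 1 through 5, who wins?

T

Q: 20·1 + 251·2 + 141·4 + 152·1 + 226·2 = 1690
T: 20·5 + 251·4 + 141·5 + 152·5 + 226·3 = 3247
R: 20·3 + 251·5 + 141·3 + 152·2 + 226·4 = 2946
P: 20·2 + 251·1 + 141·2 + 152·4 + 226·1 = 1407
S: 20·4 + 251·3 + 141·1 + 152·3 + 226·5 = 2560
T has the highest Borda score (3247).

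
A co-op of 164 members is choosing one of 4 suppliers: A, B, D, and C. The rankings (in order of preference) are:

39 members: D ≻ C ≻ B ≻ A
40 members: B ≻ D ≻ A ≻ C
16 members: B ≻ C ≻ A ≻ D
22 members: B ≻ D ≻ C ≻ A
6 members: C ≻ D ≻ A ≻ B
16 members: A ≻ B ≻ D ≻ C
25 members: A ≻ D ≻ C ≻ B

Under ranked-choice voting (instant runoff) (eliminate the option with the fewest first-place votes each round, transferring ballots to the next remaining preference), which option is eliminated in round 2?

Round 1: A 41, B 78, D 39, C 6. Eliminate C.
Round 2: A 41, B 78, D 45. Eliminate A.

A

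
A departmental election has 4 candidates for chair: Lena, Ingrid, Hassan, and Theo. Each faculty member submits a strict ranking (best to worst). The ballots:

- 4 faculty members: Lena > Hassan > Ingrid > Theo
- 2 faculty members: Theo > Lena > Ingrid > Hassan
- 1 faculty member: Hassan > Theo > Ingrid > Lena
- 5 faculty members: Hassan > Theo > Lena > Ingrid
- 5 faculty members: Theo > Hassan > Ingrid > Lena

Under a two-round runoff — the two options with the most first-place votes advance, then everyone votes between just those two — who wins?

Hassan

Round 1 first-place votes: Lena 4, Ingrid 0, Hassan 6, Theo 7.
Theo and Hassan advance.
Runoff: Theo is preferred to Hassan by 7 voters; Hassan by 10.
Hassan wins the runoff.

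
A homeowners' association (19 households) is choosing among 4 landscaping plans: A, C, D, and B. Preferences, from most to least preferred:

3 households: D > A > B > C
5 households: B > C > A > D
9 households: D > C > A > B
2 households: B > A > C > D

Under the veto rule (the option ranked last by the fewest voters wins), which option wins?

A

Last-place votes: A 0, C 3, D 7, B 9.
A is ranked last by the fewest voters, so A wins.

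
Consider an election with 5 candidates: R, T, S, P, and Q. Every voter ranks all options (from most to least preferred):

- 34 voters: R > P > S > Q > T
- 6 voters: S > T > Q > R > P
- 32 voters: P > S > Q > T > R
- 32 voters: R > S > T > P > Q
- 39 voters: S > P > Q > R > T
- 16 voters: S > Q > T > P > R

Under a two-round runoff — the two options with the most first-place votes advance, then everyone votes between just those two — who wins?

Round 1 first-place votes: R 66, T 0, S 61, P 32, Q 0.
R and S advance.
Runoff: R is preferred to S by 66 voters; S by 93.
S wins the runoff.

S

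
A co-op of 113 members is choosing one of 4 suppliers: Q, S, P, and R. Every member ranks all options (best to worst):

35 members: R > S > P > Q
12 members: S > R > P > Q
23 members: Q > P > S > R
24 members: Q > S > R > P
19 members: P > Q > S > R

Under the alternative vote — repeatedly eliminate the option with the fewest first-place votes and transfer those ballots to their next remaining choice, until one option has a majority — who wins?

Q

Round 1: Q 47, S 12, P 19, R 35. Eliminate S.
Round 2: Q 47, P 19, R 47. Eliminate P.
Round 3: Q 66, R 47. Q has a majority.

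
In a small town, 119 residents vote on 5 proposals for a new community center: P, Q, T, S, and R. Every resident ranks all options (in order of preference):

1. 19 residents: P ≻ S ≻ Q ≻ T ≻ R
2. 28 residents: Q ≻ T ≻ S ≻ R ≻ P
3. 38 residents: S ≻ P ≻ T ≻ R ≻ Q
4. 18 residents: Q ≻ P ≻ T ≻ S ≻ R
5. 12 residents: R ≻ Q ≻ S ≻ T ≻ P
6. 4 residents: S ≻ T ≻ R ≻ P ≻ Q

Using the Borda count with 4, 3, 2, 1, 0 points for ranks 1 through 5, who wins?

P: 19·4 + 28·0 + 38·3 + 18·3 + 12·0 + 4·1 = 248
Q: 19·2 + 28·4 + 38·0 + 18·4 + 12·3 + 4·0 = 258
T: 19·1 + 28·3 + 38·2 + 18·2 + 12·1 + 4·3 = 239
S: 19·3 + 28·2 + 38·4 + 18·1 + 12·2 + 4·4 = 323
R: 19·0 + 28·1 + 38·1 + 18·0 + 12·4 + 4·2 = 122
S has the highest Borda score (323).

S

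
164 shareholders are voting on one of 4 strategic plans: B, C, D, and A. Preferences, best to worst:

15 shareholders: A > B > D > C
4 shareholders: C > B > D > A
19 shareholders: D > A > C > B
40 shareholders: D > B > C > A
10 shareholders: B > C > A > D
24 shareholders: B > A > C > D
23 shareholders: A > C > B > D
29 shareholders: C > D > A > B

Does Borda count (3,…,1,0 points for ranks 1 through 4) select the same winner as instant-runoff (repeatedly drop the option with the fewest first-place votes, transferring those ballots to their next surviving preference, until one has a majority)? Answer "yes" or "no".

yes

Borda — scores: B 243, C 248, D 254, A 239. Winner: D.
Instant-runoff — R1 B 34, C 33, D 59, A 38 (C out); R2 B 38, D 88, A 38 (D winner). Winner: D.
The two methods agree.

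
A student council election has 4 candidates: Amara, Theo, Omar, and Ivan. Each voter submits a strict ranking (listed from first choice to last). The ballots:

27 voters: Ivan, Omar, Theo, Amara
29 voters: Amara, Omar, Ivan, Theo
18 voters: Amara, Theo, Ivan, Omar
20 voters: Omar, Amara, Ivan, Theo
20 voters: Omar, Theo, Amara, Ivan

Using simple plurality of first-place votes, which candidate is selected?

Amara

First-place votes: Amara 47, Theo 0, Omar 40, Ivan 27.
Amara has the most first-place votes.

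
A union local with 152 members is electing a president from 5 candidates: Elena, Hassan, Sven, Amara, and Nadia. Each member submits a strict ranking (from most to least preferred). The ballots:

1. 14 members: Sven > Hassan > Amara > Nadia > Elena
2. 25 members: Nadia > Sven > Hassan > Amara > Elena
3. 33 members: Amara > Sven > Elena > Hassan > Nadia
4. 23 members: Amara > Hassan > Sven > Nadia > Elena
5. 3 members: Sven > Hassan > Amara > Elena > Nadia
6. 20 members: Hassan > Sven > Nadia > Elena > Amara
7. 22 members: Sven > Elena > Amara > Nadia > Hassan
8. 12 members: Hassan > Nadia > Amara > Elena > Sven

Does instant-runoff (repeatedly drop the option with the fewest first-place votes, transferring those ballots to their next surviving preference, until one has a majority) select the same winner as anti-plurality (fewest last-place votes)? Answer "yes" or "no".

Instant-runoff — R1 Elena 0, Hassan 32, Sven 39, Amara 56, Nadia 25 (Elena out); R2 Hassan 32, Sven 39, Amara 56, Nadia 25 (Nadia out); R3 Hassan 32, Sven 64, Amara 56 (Hassan out); R4 Sven 84, Amara 68 (Sven winner). Winner: Sven.
Anti-plurality — last-place votes: Elena 62, Hassan 22, Sven 12, Amara 20, Nadia 36. Winner: Sven.
The two methods agree.

yes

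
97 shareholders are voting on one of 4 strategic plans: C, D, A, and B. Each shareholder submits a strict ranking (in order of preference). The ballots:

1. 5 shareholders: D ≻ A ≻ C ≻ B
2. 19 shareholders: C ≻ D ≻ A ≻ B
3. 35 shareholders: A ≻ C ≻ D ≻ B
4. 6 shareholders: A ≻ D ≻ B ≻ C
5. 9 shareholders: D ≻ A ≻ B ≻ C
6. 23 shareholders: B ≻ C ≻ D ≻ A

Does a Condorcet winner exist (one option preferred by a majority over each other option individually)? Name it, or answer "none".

none

Checking pairwise contests:
A beats C 55–42.
C beats D 77–20.
D beats A 56–41.
C beats B 59–38.
Every option loses at least one head-to-head, so there is no Condorcet winner.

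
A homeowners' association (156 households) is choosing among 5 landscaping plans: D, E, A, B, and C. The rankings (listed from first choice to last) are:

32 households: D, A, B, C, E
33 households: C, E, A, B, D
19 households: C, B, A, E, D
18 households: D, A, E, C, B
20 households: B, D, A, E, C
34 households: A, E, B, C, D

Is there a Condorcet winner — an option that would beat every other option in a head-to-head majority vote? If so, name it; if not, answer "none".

A vs D: 86–70 for A.
A vs E: 123–33 for A.
A vs B: 117–39 for A.
A vs C: 104–52 for A.
A beats every other option head-to-head.

A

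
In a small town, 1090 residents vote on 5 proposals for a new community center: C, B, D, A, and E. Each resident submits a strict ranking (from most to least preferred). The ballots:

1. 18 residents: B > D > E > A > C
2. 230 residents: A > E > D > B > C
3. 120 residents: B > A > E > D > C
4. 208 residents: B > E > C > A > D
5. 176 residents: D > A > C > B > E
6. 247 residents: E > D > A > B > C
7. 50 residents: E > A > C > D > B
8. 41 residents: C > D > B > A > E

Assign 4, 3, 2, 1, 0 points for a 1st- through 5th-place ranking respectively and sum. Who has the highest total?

E

C: 18·0 + 230·0 + 120·0 + 208·2 + 176·2 + 247·0 + 50·2 + 41·4 = 1032
B: 18·4 + 230·1 + 120·4 + 208·4 + 176·1 + 247·1 + 50·0 + 41·2 = 2119
D: 18·3 + 230·2 + 120·1 + 208·0 + 176·4 + 247·3 + 50·1 + 41·3 = 2252
A: 18·1 + 230·4 + 120·3 + 208·1 + 176·3 + 247·2 + 50·3 + 41·1 = 2719
E: 18·2 + 230·3 + 120·2 + 208·3 + 176·0 + 247·4 + 50·4 + 41·0 = 2778
E has the highest Borda score (2778).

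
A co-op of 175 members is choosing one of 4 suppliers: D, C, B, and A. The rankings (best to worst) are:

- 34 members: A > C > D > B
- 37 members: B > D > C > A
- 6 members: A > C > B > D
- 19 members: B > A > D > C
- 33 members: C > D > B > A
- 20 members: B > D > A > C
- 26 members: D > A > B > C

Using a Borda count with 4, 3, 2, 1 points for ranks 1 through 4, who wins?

D

D: 34·2 + 37·3 + 6·1 + 19·2 + 33·3 + 20·3 + 26·4 = 486
C: 34·3 + 37·2 + 6·3 + 19·1 + 33·4 + 20·1 + 26·1 = 391
B: 34·1 + 37·4 + 6·2 + 19·4 + 33·2 + 20·4 + 26·2 = 468
A: 34·4 + 37·1 + 6·4 + 19·3 + 33·1 + 20·2 + 26·3 = 405
D has the highest Borda score (486).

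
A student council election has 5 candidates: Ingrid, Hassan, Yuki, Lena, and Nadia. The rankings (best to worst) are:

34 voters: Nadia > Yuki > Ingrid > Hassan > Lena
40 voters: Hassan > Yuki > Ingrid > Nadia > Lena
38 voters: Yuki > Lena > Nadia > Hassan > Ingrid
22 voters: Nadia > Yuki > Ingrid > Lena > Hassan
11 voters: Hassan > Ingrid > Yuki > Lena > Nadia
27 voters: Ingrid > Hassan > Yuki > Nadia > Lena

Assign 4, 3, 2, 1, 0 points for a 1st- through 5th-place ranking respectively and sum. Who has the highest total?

Yuki

Ingrid: 34·2 + 40·2 + 38·0 + 22·2 + 11·3 + 27·4 = 333
Hassan: 34·1 + 40·4 + 38·1 + 22·0 + 11·4 + 27·3 = 357
Yuki: 34·3 + 40·3 + 38·4 + 22·3 + 11·2 + 27·2 = 516
Lena: 34·0 + 40·0 + 38·3 + 22·1 + 11·1 + 27·0 = 147
Nadia: 34·4 + 40·1 + 38·2 + 22·4 + 11·0 + 27·1 = 367
Yuki has the highest Borda score (516).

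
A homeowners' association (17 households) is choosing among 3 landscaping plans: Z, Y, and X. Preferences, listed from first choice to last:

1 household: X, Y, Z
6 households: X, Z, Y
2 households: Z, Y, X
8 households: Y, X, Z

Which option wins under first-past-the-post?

First-place votes: Z 2, Y 8, X 7.
Y has the most first-place votes.

Y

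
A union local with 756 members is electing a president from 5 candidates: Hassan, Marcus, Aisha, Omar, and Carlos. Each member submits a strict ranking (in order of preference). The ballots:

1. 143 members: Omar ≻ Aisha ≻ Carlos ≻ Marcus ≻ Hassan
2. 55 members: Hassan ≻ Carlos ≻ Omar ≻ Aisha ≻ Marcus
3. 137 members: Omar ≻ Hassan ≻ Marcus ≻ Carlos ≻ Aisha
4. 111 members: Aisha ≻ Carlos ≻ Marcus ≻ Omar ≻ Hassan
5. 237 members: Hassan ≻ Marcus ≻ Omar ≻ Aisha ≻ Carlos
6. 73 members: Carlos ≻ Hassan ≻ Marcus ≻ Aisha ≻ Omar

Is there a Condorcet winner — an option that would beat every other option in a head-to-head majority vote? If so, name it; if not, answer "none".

none

Checking pairwise contests:
Omar beats Hassan 391–365.
Hassan beats Marcus 502–254.
Hassan beats Aisha 502–254.
Marcus beats Omar 421–335.
Hassan beats Carlos 429–327.
Every option loses at least one head-to-head, so there is no Condorcet winner.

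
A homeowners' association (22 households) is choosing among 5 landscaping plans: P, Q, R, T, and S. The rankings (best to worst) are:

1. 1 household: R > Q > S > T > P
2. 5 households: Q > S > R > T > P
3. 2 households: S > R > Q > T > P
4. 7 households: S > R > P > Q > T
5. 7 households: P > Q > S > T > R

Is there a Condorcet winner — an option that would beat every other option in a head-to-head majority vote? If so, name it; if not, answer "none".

Checking pairwise contests:
R beats P 15–7.
P beats Q 14–8.
Q beats R 12–10.
P beats T 14–8.
Q beats S 13–9.
Every option loses at least one head-to-head, so there is no Condorcet winner.

none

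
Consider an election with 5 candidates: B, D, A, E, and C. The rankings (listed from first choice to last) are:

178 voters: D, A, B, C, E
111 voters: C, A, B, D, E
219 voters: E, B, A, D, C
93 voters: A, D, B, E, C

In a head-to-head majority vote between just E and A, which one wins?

Voters preferring E to A: 219; preferring A to E: 382.
A wins the head-to-head.

A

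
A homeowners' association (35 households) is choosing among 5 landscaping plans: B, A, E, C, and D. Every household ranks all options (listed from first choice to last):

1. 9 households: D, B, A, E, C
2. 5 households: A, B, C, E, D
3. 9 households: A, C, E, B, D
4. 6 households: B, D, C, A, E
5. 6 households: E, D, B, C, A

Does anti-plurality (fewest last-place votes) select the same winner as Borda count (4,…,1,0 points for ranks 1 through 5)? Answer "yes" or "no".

Anti-plurality — last-place votes: B 0, A 6, E 6, C 9, D 14. Winner: B.
Borda — scores: B 87, A 80, E 56, C 55, D 72. Winner: B.
The two methods agree.

yes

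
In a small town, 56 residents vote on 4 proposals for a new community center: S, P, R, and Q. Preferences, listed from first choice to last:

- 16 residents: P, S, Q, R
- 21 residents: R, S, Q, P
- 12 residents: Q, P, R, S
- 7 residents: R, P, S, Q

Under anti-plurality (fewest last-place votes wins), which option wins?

Last-place votes: S 12, P 21, R 16, Q 7.
Q is ranked last by the fewest voters, so Q wins.

Q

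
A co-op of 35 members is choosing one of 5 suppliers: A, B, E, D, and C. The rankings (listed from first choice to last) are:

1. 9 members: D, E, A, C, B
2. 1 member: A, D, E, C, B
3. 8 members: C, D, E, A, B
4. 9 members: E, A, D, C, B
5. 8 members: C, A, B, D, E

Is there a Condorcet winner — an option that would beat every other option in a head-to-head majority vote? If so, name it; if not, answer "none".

Checking pairwise contests:
E beats A 26–9.
A beats B 35–0.
D beats E 26–9.
A beats D 18–17.
A beats C 19–16.
Every option loses at least one head-to-head, so there is no Condorcet winner.

none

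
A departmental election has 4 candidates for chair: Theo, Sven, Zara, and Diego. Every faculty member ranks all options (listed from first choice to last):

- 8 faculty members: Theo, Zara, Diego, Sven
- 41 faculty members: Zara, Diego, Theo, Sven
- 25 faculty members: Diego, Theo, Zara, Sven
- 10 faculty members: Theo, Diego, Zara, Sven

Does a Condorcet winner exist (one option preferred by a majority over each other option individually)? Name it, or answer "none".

none

Checking pairwise contests:
Diego beats Theo 66–18.
Theo beats Sven 84–0.
Theo beats Zara 43–41.
Zara beats Diego 49–35.
Every option loses at least one head-to-head, so there is no Condorcet winner.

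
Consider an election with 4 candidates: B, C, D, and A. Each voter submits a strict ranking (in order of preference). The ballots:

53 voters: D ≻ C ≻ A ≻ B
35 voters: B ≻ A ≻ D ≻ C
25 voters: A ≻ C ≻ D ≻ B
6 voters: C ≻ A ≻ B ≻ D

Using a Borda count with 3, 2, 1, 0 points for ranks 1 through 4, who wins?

D

B: 53·0 + 35·3 + 25·0 + 6·1 = 111
C: 53·2 + 35·0 + 25·2 + 6·3 = 174
D: 53·3 + 35·1 + 25·1 + 6·0 = 219
A: 53·1 + 35·2 + 25·3 + 6·2 = 210
D has the highest Borda score (219).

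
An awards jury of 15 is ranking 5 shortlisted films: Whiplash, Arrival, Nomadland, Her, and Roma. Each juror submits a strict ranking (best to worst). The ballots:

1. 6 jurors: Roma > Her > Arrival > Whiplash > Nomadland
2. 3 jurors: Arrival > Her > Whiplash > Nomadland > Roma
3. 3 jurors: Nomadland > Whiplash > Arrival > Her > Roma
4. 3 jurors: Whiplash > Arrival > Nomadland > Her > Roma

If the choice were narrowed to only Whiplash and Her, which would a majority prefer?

Her

Voters preferring Whiplash to Her: 6; preferring Her to Whiplash: 9.
Her wins the head-to-head.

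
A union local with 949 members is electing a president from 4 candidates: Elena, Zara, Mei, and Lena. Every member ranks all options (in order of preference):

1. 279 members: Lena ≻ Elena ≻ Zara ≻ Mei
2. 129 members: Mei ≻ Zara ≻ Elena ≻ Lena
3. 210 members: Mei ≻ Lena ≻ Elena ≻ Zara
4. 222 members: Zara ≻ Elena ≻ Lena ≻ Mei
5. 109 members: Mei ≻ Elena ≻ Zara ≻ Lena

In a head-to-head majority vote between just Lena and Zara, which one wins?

Lena

Voters preferring Lena to Zara: 489; preferring Zara to Lena: 460.
Lena wins the head-to-head.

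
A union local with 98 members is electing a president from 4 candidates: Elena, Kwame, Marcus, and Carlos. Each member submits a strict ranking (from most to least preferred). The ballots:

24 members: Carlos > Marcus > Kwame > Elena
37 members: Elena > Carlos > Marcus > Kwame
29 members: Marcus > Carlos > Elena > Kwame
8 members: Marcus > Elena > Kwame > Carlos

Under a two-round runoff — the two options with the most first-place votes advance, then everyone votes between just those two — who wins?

Marcus

Round 1 first-place votes: Elena 37, Kwame 0, Marcus 37, Carlos 24.
Marcus and Elena advance.
Runoff: Marcus is preferred to Elena by 61 voters; Elena by 37.
Marcus wins the runoff.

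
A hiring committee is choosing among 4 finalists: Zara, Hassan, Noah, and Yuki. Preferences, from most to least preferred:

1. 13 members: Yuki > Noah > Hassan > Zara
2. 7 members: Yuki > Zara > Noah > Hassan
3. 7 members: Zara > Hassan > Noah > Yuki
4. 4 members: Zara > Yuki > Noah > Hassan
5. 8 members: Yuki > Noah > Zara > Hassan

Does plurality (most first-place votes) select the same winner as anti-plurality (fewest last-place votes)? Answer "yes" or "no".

Plurality — first-place votes: Zara 11, Hassan 0, Noah 0, Yuki 28. Winner: Yuki.
Anti-plurality — last-place votes: Zara 13, Hassan 19, Noah 0, Yuki 7. Winner: Noah.
The two methods disagree.

no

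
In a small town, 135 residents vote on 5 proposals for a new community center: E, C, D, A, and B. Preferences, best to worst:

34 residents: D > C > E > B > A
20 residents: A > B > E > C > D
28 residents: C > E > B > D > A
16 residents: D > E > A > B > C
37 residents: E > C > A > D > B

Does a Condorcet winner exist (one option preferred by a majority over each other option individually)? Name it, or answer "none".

E vs C: 73–62 for E.
E vs D: 85–50 for E.
E vs A: 115–20 for E.
E vs B: 115–20 for E.
E beats every other option head-to-head.

E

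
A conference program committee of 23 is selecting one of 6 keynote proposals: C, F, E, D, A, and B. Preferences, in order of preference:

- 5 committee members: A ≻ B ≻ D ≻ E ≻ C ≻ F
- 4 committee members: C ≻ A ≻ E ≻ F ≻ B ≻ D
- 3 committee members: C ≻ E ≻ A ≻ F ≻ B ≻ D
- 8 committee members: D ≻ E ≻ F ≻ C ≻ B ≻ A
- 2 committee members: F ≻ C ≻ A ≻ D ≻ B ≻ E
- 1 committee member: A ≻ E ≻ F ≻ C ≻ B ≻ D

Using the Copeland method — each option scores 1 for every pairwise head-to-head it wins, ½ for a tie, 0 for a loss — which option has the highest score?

A

C: beats F, A, and B; loses to E and D → score 3.
F: beats B; loses to C, E, D, and A → score 1.
E: beats C, F, and B; loses to D and A → score 3.
D: beats C, F, and E; loses to A and B → score 3.
A: beats F, E, D, and B; loses to C → score 4.
B: beats D; loses to C, F, E, and A → score 1.
A has the best pairwise record.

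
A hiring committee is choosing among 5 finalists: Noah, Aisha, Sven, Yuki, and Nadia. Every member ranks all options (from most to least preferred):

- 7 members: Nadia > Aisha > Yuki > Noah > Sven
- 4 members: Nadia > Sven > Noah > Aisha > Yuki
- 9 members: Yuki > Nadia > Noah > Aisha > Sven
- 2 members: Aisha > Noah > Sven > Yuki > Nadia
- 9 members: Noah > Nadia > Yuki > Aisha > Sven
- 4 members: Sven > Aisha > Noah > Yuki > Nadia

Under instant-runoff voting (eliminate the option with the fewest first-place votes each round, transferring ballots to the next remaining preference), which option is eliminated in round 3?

Round 1: Noah 9, Aisha 2, Sven 4, Yuki 9, Nadia 11. Eliminate Aisha.
Round 2: Noah 11, Sven 4, Yuki 9, Nadia 11. Eliminate Sven.
Round 3: Noah 15, Yuki 9, Nadia 11. Eliminate Yuki.

Yuki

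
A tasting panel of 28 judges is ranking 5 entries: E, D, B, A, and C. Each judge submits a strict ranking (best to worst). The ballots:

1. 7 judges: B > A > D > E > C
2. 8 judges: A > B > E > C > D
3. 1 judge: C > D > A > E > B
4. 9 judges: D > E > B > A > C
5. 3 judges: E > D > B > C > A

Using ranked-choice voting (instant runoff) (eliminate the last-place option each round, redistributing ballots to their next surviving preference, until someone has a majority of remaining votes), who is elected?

Round 1: E 3, D 9, B 7, A 8, C 1. Eliminate C.
Round 2: E 3, D 10, B 7, A 8. Eliminate E.
Round 3: D 13, B 7, A 8. Eliminate B.
Round 4: D 13, A 15. A has a majority.

A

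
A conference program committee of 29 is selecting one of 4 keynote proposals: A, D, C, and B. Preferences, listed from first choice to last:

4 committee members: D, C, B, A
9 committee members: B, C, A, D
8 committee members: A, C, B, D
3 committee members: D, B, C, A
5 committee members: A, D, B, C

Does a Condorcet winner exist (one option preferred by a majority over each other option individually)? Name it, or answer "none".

B

B vs A: 16–13 for B.
B vs D: 17–12 for B.
B vs C: 17–12 for B.
B beats every other option head-to-head.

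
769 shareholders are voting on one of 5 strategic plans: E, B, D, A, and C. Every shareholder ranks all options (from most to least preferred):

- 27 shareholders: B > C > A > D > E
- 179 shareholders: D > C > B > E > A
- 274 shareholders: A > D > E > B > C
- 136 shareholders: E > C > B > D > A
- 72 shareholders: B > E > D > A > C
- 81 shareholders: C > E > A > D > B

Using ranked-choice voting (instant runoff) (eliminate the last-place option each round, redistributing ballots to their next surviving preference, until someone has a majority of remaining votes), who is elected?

Round 1: E 136, B 99, D 179, A 274, C 81. Eliminate C.
Round 2: E 217, B 99, D 179, A 274. Eliminate B.
Round 3: E 289, D 179, A 301. Eliminate D.
Round 4: E 468, A 301. E has a majority.

E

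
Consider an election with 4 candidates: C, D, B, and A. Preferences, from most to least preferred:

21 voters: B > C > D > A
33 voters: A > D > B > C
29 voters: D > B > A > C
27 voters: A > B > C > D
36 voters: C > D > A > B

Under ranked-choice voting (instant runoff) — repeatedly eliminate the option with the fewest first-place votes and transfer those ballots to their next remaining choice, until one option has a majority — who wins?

Round 1: C 36, D 29, B 21, A 60. Eliminate B.
Round 2: C 57, D 29, A 60. Eliminate D.
Round 3: C 57, A 89. A has a majority.

A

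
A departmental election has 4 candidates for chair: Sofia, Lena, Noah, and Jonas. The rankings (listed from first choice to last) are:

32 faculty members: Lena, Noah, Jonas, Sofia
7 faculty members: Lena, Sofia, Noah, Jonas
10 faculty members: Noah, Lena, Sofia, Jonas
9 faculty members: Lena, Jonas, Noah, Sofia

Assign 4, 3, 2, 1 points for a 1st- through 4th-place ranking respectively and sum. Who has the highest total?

Lena

Sofia: 32·1 + 7·3 + 10·2 + 9·1 = 82
Lena: 32·4 + 7·4 + 10·3 + 9·4 = 222
Noah: 32·3 + 7·2 + 10·4 + 9·2 = 168
Jonas: 32·2 + 7·1 + 10·1 + 9·3 = 108
Lena has the highest Borda score (222).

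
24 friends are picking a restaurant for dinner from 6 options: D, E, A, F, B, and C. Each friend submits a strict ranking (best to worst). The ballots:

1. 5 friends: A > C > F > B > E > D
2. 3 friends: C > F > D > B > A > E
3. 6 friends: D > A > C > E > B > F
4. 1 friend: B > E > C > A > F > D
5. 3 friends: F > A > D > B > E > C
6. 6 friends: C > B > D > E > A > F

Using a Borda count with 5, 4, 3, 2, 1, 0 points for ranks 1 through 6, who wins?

C

D: 5·0 + 3·3 + 6·5 + 1·0 + 3·3 + 6·3 = 66
E: 5·1 + 3·0 + 6·2 + 1·4 + 3·1 + 6·2 = 36
A: 5·5 + 3·1 + 6·4 + 1·2 + 3·4 + 6·1 = 72
F: 5·3 + 3·4 + 6·0 + 1·1 + 3·5 + 6·0 = 43
B: 5·2 + 3·2 + 6·1 + 1·5 + 3·2 + 6·4 = 57
C: 5·4 + 3·5 + 6·3 + 1·3 + 3·0 + 6·5 = 86
C has the highest Borda score (86).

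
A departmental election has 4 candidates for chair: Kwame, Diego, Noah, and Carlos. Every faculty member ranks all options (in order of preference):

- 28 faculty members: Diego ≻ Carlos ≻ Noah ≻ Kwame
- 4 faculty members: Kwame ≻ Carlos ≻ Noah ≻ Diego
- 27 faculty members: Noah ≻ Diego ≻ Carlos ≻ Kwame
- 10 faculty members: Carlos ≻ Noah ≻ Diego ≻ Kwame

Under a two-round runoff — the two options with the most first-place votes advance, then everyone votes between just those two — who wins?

Noah

Round 1 first-place votes: Kwame 4, Diego 28, Noah 27, Carlos 10.
Diego and Noah advance.
Runoff: Diego is preferred to Noah by 28 voters; Noah by 41.
Noah wins the runoff.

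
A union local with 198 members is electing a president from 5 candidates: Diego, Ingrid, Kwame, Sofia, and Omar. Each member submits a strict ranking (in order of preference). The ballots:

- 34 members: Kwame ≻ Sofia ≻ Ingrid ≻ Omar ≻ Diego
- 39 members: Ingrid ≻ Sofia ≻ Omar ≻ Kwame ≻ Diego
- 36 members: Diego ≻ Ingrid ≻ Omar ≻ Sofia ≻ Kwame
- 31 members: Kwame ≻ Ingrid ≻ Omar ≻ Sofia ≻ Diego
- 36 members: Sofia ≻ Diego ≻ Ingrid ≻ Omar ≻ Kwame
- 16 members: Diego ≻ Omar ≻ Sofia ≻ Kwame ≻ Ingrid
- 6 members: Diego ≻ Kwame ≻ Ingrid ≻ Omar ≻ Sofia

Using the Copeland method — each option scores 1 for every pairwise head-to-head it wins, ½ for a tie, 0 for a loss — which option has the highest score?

Diego: loses to Ingrid, Kwame, Sofia, and Omar → score 0.
Ingrid: beats Diego, Kwame, Sofia, and Omar → score 4.
Kwame: beats Diego; loses to Ingrid, Sofia, and Omar → score 1.
Sofia: beats Diego, Kwame, and Omar; loses to Ingrid → score 3.
Omar: beats Diego and Kwame; loses to Ingrid and Sofia → score 2.
Ingrid has the best pairwise record.

Ingrid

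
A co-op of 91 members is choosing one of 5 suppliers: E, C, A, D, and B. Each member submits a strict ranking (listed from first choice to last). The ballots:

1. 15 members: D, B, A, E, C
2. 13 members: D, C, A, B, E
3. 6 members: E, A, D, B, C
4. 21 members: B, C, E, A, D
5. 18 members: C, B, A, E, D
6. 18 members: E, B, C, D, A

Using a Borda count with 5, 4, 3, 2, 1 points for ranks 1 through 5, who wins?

B

E: 15·2 + 13·1 + 6·5 + 21·3 + 18·2 + 18·5 = 262
C: 15·1 + 13·4 + 6·1 + 21·4 + 18·5 + 18·3 = 301
A: 15·3 + 13·3 + 6·4 + 21·2 + 18·3 + 18·1 = 222
D: 15·5 + 13·5 + 6·3 + 21·1 + 18·1 + 18·2 = 233
B: 15·4 + 13·2 + 6·2 + 21·5 + 18·4 + 18·4 = 347
B has the highest Borda score (347).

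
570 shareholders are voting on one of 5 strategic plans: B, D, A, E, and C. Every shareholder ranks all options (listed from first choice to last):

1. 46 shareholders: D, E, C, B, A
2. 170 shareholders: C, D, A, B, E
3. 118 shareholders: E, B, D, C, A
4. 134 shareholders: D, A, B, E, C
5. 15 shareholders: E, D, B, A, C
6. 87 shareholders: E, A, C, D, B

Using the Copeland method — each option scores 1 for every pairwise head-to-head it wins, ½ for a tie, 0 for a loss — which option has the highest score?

D

B: beats E; loses to D, A, and C → score 1.
D: beats B, A, E, and C → score 4.
A: beats B and E; loses to D and C → score 2.
E: beats C; loses to B, D, and A → score 1.
C: beats B and A; loses to D and E → score 2.
D has the best pairwise record.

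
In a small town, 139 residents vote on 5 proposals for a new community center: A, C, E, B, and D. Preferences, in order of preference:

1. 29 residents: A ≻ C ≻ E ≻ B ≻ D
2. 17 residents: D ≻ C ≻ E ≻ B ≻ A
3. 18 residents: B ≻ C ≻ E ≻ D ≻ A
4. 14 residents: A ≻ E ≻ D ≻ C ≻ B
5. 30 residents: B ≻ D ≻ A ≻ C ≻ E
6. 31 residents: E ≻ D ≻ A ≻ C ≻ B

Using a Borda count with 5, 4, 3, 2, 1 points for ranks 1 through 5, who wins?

A: 29·5 + 17·1 + 18·1 + 14·5 + 30·3 + 31·3 = 433
C: 29·4 + 17·4 + 18·4 + 14·2 + 30·2 + 31·2 = 406
E: 29·3 + 17·3 + 18·3 + 14·4 + 30·1 + 31·5 = 433
B: 29·2 + 17·2 + 18·5 + 14·1 + 30·5 + 31·1 = 377
D: 29·1 + 17·5 + 18·2 + 14·3 + 30·4 + 31·4 = 436
D has the highest Borda score (436).

D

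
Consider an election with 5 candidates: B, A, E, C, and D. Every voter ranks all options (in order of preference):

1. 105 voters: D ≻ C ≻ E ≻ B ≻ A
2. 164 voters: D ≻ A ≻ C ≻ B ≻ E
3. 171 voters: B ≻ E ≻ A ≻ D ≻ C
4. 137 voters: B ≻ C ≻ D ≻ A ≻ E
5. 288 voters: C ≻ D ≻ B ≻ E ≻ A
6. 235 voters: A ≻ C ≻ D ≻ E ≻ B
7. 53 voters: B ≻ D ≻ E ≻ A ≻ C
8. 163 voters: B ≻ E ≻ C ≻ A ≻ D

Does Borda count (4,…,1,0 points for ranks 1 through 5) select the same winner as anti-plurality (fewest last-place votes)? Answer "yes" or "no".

Borda — scores: B 2941, A 2127, E 1841, C 3237, D 3014. Winner: C.
Anti-plurality — last-place votes: B 235, A 393, E 301, C 224, D 163. Winner: D.
The two methods disagree.

no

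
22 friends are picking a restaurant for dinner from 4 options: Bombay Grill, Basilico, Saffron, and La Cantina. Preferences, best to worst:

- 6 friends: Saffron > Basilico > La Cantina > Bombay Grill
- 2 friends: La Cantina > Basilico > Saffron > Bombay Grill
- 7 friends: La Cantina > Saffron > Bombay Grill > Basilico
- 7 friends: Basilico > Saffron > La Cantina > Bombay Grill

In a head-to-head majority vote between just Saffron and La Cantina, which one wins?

Voters preferring Saffron to La Cantina: 13; preferring La Cantina to Saffron: 9.
Saffron wins the head-to-head.

Saffron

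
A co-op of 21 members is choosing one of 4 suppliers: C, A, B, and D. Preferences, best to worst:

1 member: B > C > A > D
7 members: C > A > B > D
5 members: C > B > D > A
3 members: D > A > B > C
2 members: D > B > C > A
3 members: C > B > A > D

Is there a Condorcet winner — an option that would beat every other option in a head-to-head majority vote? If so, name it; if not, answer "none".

C vs A: 18–3 for C.
C vs B: 15–6 for C.
C vs D: 16–5 for C.
C beats every other option head-to-head.

C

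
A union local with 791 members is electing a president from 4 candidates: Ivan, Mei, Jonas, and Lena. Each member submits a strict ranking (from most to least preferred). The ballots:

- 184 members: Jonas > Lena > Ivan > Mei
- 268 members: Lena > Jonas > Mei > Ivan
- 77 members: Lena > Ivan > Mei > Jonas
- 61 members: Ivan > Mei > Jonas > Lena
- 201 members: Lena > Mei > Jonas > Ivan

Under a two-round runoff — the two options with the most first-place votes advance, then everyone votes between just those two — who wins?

Lena

Round 1 first-place votes: Ivan 61, Mei 0, Jonas 184, Lena 546.
Lena and Jonas advance.
Runoff: Lena is preferred to Jonas by 546 voters; Jonas by 245.
Lena wins the runoff.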